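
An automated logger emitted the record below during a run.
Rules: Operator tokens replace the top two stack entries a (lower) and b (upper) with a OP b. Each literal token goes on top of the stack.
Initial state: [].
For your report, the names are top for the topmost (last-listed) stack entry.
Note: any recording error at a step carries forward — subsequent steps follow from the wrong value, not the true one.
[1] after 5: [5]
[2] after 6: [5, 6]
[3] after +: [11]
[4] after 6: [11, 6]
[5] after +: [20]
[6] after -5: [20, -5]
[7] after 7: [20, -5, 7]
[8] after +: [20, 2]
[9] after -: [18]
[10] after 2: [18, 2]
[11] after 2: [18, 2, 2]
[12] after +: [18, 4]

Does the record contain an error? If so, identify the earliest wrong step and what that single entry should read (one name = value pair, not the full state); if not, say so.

Recomputing the run from the initial state:
step 1: [5]
step 2: [5, 6]
step 3: [11]
step 4: [11, 6]
step 5: [17]
step 6: [17, -5]
step 7: [17, -5, 7]
step 8: [17, 2]
step 9: [15]
step 10: [15, 2]
step 11: [15, 2, 2]
step 12: [15, 4]
The first disagreement with the record is at step 5, where the value should be top = 17.

step 5, top = 17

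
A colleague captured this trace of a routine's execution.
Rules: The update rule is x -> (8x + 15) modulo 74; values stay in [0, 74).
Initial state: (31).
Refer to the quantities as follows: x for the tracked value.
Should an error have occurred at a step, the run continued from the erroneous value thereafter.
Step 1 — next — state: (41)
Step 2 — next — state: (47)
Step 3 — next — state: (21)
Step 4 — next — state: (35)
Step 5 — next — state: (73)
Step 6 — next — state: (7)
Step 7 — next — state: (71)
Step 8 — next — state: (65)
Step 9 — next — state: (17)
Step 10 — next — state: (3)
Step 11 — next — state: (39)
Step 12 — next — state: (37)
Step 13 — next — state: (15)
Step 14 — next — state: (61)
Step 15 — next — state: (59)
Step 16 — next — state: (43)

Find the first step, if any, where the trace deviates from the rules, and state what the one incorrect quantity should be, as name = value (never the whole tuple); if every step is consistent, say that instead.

Recomputing the run from the initial state:
step 1: x = 41
step 2: x = 47
step 3: x = 21
step 4: x = 35
step 5: x = 73
step 6: x = 7
step 7: x = 71
step 8: x = 65
step 9: x = 17
step 10: x = 3
step 11: x = 39
step 12: x = 31
step 13: x = 41
step 14: x = 47
step 15: x = 21
step 16: x = 35
The first disagreement with the trace is at step 12, where the value should be x = 31.

step 12, x = 31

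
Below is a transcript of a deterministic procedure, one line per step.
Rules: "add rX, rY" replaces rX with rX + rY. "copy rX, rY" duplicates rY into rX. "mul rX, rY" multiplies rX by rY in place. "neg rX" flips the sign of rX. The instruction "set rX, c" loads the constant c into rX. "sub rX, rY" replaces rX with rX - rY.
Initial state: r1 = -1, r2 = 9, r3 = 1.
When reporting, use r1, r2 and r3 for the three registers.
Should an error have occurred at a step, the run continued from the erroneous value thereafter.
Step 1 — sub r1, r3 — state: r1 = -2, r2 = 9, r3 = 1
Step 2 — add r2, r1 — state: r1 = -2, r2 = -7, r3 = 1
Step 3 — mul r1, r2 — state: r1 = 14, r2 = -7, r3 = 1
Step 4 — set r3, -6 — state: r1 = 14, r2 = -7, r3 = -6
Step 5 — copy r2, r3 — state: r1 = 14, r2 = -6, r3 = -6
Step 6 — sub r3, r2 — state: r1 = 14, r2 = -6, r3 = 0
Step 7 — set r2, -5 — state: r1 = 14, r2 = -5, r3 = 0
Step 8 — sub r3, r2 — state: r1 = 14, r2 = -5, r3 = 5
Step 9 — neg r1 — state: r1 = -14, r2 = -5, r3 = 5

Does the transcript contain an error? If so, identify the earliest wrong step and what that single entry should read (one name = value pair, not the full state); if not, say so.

1. r1 = -1 - 1 = -2 (no discrepancy)
2. r2 = 9 + -2 = 7 (the recorded entry deviates here)
Step 2 is the first one off; corrected, r2 = 7.

step 2, r2 = 7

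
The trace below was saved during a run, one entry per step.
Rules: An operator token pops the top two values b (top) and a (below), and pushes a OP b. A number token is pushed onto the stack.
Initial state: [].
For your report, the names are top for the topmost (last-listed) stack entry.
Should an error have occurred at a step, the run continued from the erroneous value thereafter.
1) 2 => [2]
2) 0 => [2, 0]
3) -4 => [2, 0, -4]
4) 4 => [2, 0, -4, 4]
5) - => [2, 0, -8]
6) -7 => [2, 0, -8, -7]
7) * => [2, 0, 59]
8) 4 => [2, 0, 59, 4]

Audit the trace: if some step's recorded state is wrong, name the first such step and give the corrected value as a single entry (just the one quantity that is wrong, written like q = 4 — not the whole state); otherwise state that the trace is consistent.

step 7, top = 56

step 1: push 2: top = 2 -> agrees with the trace
step 2: push 0: top = 0 -> agrees with the trace
step 3: push -4: top = -4 -> checks out
step 4: push 4: top = 4 -> exactly as logged
step 5: -4 - 4 = -8 -> confirmed correct
step 6: push -7: top = -7 -> confirmed correct
step 7: -8 * -7 = 56 -> the entry is off here
First deviation found at step 7; the corrected entry is top = 56.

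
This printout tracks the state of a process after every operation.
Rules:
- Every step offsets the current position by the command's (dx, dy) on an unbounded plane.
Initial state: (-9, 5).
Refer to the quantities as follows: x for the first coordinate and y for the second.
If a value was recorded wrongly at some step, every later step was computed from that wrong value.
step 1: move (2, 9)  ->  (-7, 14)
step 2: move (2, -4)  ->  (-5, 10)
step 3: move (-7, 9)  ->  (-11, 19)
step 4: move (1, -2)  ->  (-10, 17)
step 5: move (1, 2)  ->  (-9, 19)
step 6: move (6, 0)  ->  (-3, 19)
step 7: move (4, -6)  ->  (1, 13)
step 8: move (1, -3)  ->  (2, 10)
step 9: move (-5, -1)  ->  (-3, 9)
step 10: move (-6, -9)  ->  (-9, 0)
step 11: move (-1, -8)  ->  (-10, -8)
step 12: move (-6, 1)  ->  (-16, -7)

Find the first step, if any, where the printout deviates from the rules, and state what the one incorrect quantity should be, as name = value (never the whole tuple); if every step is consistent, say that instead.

Recomputing the run from the initial state:
step 1: x = -7, y = 14
step 2: x = -5, y = 10
step 3: x = -12, y = 19
step 4: x = -11, y = 17
step 5: x = -10, y = 19
step 6: x = -4, y = 19
step 7: x = 0, y = 13
step 8: x = 1, y = 10
step 9: x = -4, y = 9
step 10: x = -10, y = 0
step 11: x = -11, y = -8
step 12: x = -17, y = -7
The first disagreement with the printout is at step 3, where the value should be x = -12.

step 3, x = -12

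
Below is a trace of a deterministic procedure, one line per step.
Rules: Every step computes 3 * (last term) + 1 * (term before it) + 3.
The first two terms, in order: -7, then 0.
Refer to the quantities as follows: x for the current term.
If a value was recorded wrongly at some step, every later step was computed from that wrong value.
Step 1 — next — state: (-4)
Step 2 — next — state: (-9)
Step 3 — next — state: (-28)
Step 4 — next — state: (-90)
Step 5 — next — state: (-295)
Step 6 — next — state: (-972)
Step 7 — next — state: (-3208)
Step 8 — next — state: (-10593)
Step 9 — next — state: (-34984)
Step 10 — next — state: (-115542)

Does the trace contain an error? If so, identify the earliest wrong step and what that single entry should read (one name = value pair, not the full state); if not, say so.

no error

step 1: x = 3*(0) + (1)*(-7) + (3) = -4 -> same as recorded
step 2: x = 3*(-4) + (1)*(0) + (3) = -9 -> consistent with the trace
step 3: x = 3*(-9) + (1)*(-4) + (3) = -28 -> verified
step 4: x = 3*(-28) + (1)*(-9) + (3) = -90 -> in agreement
step 5: x = 3*(-90) + (1)*(-28) + (3) = -295 -> exactly as logged
step 6: x = 3*(-295) + (1)*(-90) + (3) = -972 -> checks out
step 7: x = 3*(-972) + (1)*(-295) + (3) = -3208 -> no discrepancy
step 8: x = 3*(-3208) + (1)*(-972) + (3) = -10593 -> same as recorded
step 9: x = 3*(-10593) + (1)*(-3208) + (3) = -34984 -> confirmed correct
step 10: x = 3*(-34984) + (1)*(-10593) + (3) = -115542 -> exactly as logged
No step deviates from the rules.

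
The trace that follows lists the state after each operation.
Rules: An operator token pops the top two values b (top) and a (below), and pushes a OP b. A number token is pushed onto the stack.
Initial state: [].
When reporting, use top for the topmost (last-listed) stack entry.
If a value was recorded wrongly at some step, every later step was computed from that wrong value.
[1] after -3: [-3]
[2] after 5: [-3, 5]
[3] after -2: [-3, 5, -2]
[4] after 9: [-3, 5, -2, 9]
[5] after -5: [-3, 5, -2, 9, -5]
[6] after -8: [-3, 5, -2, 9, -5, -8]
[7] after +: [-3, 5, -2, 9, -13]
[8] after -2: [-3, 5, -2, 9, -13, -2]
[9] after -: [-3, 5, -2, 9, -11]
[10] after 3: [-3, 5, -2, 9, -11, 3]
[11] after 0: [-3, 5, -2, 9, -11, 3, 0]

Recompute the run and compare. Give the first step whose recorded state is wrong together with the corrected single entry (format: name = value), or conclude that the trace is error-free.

step 1: push -3: top = -3 -> verified
step 2: push 5: top = 5 -> no discrepancy
step 3: push -2: top = -2 -> exactly as logged
step 4: push 9: top = 9 -> checks out
step 5: push -5: top = -5 -> no discrepancy
step 6: push -8: top = -8 -> in agreement
step 7: -5 + -8 = -13 -> in agreement
step 8: push -2: top = -2 -> consistent with the trace
step 9: -13 - -2 = -11 -> matches
step 10: push 3: top = 3 -> agrees with the trace
step 11: push 0: top = 0 -> consistent with the trace
Every step is consistent.

no error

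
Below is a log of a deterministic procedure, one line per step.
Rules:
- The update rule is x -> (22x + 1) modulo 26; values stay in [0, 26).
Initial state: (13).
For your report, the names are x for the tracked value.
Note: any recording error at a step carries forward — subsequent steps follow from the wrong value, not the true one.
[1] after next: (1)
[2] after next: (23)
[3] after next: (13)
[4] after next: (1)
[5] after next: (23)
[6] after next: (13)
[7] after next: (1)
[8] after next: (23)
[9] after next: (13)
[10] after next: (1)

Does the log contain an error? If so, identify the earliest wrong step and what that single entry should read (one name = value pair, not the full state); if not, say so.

Recomputing the run from the initial state:
step 1: x = 1
step 2: x = 23
step 3: x = 13
step 4: x = 1
step 5: x = 23
step 6: x = 13
step 7: x = 1
step 8: x = 23
step 9: x = 13
step 10: x = 1
This matches the log at every step.

no error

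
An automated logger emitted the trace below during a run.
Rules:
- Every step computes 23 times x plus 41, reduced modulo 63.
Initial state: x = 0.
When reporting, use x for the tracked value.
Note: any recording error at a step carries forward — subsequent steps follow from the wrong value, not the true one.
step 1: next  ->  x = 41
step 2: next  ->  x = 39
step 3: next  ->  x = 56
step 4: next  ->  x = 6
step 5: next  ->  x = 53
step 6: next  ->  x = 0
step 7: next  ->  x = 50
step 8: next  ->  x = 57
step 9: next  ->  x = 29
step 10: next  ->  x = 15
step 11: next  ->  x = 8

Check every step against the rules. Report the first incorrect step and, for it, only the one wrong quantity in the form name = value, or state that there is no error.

step 7, x = 41

Recomputing the run from the initial state:
step 1: x = 41
step 2: x = 39
step 3: x = 56
step 4: x = 6
step 5: x = 53
step 6: x = 0
step 7: x = 41
step 8: x = 39
step 9: x = 56
step 10: x = 6
step 11: x = 53
The first disagreement with the trace is at step 7, where the value should be x = 41.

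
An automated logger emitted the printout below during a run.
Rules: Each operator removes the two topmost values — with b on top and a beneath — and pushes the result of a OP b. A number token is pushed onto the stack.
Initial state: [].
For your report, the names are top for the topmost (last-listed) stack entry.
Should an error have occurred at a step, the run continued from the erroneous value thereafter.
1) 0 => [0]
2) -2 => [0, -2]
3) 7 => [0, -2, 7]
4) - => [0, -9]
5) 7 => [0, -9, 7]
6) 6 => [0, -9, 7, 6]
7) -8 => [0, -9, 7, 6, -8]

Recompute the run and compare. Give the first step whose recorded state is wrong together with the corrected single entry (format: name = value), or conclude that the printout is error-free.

no error

Step 1: push 0: top = 0 — matches.
Step 2: push -2: top = -2 — no discrepancy.
Step 3: push 7: top = 7 — confirmed correct.
Step 4: -2 - 7 = -9 — checks out.
Step 5: push 7: top = 7 — matches.
Step 6: push 6: top = 6 — confirmed correct.
Step 7: push -8: top = -8 — matches.
The whole run recomputes cleanly — no discrepancies.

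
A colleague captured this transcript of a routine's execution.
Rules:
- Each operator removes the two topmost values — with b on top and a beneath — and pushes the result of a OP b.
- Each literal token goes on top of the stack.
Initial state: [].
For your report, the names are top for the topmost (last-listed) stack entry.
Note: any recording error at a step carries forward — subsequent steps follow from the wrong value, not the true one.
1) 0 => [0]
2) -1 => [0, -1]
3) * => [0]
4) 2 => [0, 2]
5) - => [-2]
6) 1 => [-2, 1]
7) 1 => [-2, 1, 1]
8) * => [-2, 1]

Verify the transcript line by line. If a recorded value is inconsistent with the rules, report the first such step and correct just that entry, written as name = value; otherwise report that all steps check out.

Recomputing the run from the initial state:
step 1: [0]
step 2: [0, -1]
step 3: [0]
step 4: [0, 2]
step 5: [-2]
step 6: [-2, 1]
step 7: [-2, 1, 1]
step 8: [-2, 1]
This matches the transcript at every step.

no error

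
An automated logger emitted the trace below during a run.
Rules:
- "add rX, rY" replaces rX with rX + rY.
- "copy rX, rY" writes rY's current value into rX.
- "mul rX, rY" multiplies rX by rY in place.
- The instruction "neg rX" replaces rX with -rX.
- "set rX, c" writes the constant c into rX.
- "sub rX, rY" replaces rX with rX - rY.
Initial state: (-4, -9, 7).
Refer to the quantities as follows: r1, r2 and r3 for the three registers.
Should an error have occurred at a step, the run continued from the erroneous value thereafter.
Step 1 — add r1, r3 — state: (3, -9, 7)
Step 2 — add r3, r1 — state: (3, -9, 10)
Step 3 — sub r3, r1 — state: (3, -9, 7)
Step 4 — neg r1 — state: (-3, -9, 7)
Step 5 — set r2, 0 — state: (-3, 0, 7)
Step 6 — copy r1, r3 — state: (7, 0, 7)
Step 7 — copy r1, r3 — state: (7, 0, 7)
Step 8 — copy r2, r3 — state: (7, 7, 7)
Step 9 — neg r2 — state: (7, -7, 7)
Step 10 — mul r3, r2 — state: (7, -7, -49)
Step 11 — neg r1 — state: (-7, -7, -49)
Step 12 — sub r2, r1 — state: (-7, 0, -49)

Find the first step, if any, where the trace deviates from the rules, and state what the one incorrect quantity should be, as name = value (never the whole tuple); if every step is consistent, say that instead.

no error

Recomputing the run from the initial state:
step 1: r1 = 3, r2 = -9, r3 = 7
step 2: r1 = 3, r2 = -9, r3 = 10
step 3: r1 = 3, r2 = -9, r3 = 7
step 4: r1 = -3, r2 = -9, r3 = 7
step 5: r1 = -3, r2 = 0, r3 = 7
step 6: r1 = 7, r2 = 0, r3 = 7
step 7: r1 = 7, r2 = 0, r3 = 7
step 8: r1 = 7, r2 = 7, r3 = 7
step 9: r1 = 7, r2 = -7, r3 = 7
step 10: r1 = 7, r2 = -7, r3 = -49
step 11: r1 = -7, r2 = -7, r3 = -49
step 12: r1 = -7, r2 = 0, r3 = -49
This matches the trace at every step.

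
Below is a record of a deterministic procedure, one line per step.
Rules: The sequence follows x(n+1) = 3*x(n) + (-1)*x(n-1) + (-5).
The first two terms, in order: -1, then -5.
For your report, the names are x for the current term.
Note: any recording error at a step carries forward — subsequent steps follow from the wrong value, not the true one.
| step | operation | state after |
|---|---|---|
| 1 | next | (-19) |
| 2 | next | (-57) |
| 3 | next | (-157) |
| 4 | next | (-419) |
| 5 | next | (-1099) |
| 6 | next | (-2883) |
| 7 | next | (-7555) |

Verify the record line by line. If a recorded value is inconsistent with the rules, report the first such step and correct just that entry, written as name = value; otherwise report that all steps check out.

Step 1: x = 3*(-5) + (-1)*(-1) + (-5) = -19 — confirmed correct.
Step 2: x = 3*(-19) + (-1)*(-5) + (-5) = -57 — verified.
Step 3: x = 3*(-57) + (-1)*(-19) + (-5) = -157 — confirmed correct.
Step 4: x = 3*(-157) + (-1)*(-57) + (-5) = -419 — consistent with the record.
Step 5: x = 3*(-419) + (-1)*(-157) + (-5) = -1105 — the record has a different value.
Step 5 is the first one off; corrected, x = -1105.

step 5, x = -1105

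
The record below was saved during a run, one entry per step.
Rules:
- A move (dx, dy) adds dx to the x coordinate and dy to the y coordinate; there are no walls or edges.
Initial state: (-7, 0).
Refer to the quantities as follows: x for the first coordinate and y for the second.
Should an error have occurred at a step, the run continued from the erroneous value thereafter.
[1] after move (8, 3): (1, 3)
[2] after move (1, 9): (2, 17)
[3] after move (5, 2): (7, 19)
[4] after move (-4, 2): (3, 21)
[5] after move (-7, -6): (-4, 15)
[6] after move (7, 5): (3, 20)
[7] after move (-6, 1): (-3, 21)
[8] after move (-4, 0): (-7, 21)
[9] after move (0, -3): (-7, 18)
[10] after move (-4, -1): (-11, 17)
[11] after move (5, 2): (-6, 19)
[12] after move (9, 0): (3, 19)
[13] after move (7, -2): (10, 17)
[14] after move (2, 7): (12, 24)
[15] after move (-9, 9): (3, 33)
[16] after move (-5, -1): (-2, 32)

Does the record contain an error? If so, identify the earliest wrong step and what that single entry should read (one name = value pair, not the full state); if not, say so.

Recomputing the run from the initial state:
step 1: x = 1, y = 3
step 2: x = 2, y = 12
step 3: x = 7, y = 14
step 4: x = 3, y = 16
step 5: x = -4, y = 10
step 6: x = 3, y = 15
step 7: x = -3, y = 16
step 8: x = -7, y = 16
step 9: x = -7, y = 13
step 10: x = -11, y = 12
step 11: x = -6, y = 14
step 12: x = 3, y = 14
step 13: x = 10, y = 12
step 14: x = 12, y = 19
step 15: x = 3, y = 28
step 16: x = -2, y = 27
The first disagreement with the record is at step 2, where the value should be y = 12.

step 2, y = 12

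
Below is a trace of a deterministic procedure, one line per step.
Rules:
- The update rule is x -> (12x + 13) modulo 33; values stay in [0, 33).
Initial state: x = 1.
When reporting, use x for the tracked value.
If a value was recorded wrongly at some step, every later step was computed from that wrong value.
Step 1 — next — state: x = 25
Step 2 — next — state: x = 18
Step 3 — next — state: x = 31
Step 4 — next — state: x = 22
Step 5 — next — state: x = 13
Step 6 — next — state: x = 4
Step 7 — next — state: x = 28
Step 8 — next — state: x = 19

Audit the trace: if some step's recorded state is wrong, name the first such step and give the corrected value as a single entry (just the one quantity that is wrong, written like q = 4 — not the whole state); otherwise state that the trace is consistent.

Recomputing the run from the initial state:
step 1: x = 25
step 2: x = 16
step 3: x = 7
step 4: x = 31
step 5: x = 22
step 6: x = 13
step 7: x = 4
step 8: x = 28
The first disagreement with the trace is at step 2, where the value should be x = 16.

step 2, x = 16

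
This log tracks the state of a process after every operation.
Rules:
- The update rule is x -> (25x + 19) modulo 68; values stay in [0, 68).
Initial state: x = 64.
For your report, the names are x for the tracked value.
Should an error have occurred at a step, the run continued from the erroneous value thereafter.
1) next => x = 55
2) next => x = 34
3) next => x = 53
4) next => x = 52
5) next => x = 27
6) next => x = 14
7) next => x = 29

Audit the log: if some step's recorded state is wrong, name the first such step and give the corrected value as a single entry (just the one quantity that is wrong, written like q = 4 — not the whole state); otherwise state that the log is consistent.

Recomputing the run from the initial state:
step 1: x = 55
step 2: x = 34
step 3: x = 53
step 4: x = 52
step 5: x = 27
step 6: x = 14
step 7: x = 29
This matches the log at every step.

no error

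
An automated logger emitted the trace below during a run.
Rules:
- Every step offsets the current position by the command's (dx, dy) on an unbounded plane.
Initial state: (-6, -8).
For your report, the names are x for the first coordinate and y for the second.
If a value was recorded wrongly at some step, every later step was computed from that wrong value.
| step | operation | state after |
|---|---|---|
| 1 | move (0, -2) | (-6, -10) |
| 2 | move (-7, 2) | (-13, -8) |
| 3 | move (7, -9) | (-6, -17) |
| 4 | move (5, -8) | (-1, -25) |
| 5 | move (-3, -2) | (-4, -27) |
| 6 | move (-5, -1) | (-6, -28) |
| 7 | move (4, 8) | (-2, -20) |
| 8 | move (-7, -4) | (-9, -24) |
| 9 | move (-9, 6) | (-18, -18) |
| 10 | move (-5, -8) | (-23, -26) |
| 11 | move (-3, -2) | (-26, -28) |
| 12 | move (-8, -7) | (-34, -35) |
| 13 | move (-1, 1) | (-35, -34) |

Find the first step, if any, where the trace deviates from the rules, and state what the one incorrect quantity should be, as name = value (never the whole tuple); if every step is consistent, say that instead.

Step 1: x = -6 + (0) = -6, y = -8 + (-2) = -10 — in agreement.
Step 2: x = -6 + (-7) = -13, y = -10 + (2) = -8 — consistent with the trace.
Step 3: x = -13 + (7) = -6, y = -8 + (-9) = -17 — checks out.
Step 4: x = -6 + (5) = -1, y = -17 + (-8) = -25 — same as recorded.
Step 5: x = -1 + (-3) = -4, y = -25 + (-2) = -27 — in agreement.
Step 6: x = -4 + (-5) = -9, y = -27 + (-1) = -28 — the trace has a different value.
Conclusion: step 6 carries the first error; the entry should be x = -9.

step 6, x = -9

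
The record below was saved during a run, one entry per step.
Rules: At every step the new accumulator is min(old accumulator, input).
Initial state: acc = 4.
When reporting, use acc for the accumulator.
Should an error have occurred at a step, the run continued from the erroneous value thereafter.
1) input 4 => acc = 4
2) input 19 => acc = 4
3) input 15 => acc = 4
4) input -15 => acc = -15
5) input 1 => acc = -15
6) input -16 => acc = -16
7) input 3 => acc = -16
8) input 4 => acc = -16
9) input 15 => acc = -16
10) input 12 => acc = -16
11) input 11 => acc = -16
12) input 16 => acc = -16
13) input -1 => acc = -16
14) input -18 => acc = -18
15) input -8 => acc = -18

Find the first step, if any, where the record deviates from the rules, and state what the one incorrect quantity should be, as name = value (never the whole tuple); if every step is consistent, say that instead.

step 1: acc = min(4, 4) = 4 -> in agreement
step 2: acc = min(4, 19) = 4 -> same as recorded
step 3: acc = min(4, 15) = 4 -> exactly as logged
step 4: acc = min(4, -15) = -15 -> in agreement
step 5: acc = min(-15, 1) = -15 -> consistent with the record
step 6: acc = min(-15, -16) = -16 -> verified
step 7: acc = min(-16, 3) = -16 -> same as recorded
step 8: acc = min(-16, 4) = -16 -> no discrepancy
step 9: acc = min(-16, 15) = -16 -> matches
step 10: acc = min(-16, 12) = -16 -> same as recorded
step 11: acc = min(-16, 11) = -16 -> agrees with the record
step 12: acc = min(-16, 16) = -16 -> no discrepancy
step 13: acc = min(-16, -1) = -16 -> same as recorded
step 14: acc = min(-16, -18) = -18 -> matches
step 15: acc = min(-18, -8) = -18 -> exactly as logged
Nothing is out of place; the run is error-free.

no error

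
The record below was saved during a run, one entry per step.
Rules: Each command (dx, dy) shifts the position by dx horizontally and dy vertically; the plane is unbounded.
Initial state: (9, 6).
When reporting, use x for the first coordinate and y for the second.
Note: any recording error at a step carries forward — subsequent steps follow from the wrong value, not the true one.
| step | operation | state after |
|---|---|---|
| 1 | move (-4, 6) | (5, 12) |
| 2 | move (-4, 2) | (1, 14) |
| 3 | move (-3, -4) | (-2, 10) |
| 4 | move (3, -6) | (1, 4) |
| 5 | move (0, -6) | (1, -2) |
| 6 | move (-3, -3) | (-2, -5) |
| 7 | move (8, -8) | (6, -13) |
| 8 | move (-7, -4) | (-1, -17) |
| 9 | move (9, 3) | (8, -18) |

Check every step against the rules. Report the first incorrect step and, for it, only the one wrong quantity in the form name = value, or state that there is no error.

step 9, y = -14

Recomputing the run from the initial state:
step 1: x = 5, y = 12
step 2: x = 1, y = 14
step 3: x = -2, y = 10
step 4: x = 1, y = 4
step 5: x = 1, y = -2
step 6: x = -2, y = -5
step 7: x = 6, y = -13
step 8: x = -1, y = -17
step 9: x = 8, y = -14
The first disagreement with the record is at step 9, where the value should be y = -14.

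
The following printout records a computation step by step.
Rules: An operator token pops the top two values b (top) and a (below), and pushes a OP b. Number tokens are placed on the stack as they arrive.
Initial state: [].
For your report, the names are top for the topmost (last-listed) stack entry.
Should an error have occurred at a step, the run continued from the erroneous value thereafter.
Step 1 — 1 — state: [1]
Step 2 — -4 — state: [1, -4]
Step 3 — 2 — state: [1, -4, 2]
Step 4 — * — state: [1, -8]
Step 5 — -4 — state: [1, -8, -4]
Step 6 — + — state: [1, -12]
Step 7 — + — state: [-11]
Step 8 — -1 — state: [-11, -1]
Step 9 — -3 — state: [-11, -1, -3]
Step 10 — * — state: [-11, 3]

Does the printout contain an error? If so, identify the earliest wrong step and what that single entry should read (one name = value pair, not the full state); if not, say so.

Recomputing the run from the initial state:
step 1: [1]
step 2: [1, -4]
step 3: [1, -4, 2]
step 4: [1, -8]
step 5: [1, -8, -4]
step 6: [1, -12]
step 7: [-11]
step 8: [-11, -1]
step 9: [-11, -1, -3]
step 10: [-11, 3]
This matches the printout at every step.

no error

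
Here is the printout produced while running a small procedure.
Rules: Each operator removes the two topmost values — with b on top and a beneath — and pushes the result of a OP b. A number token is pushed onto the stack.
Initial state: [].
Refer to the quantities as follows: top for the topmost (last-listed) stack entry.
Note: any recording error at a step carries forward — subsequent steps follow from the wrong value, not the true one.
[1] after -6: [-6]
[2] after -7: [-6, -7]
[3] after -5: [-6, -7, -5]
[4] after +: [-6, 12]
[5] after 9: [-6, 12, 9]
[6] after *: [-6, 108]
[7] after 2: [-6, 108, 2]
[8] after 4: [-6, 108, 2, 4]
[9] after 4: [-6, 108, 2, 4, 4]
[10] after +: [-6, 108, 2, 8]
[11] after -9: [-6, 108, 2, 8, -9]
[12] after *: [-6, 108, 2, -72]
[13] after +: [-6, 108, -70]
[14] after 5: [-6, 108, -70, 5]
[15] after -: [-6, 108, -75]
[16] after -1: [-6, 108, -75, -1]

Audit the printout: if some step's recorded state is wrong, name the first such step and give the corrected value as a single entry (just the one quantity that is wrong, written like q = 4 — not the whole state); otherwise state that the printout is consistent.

step 1: push -6: top = -6 -> no discrepancy
step 2: push -7: top = -7 -> matches
step 3: push -5: top = -5 -> no discrepancy
step 4: -7 + -5 = -12 -> the printout disagrees here
So the first discrepancy is step 4, where the right value is top = -12.

step 4, top = -12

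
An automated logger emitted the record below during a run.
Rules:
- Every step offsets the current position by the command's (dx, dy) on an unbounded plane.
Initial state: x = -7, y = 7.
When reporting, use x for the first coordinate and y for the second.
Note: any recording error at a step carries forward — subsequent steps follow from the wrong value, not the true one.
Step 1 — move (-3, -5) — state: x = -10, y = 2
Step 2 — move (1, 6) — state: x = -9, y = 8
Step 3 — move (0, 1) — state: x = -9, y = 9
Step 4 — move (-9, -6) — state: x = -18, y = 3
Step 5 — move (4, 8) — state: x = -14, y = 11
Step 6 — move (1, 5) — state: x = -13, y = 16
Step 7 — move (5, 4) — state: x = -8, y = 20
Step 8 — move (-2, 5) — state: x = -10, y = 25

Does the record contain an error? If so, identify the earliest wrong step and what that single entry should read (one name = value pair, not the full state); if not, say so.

Recomputing the run from the initial state:
step 1: x = -10, y = 2
step 2: x = -9, y = 8
step 3: x = -9, y = 9
step 4: x = -18, y = 3
step 5: x = -14, y = 11
step 6: x = -13, y = 16
step 7: x = -8, y = 20
step 8: x = -10, y = 25
This matches the record at every step.

no error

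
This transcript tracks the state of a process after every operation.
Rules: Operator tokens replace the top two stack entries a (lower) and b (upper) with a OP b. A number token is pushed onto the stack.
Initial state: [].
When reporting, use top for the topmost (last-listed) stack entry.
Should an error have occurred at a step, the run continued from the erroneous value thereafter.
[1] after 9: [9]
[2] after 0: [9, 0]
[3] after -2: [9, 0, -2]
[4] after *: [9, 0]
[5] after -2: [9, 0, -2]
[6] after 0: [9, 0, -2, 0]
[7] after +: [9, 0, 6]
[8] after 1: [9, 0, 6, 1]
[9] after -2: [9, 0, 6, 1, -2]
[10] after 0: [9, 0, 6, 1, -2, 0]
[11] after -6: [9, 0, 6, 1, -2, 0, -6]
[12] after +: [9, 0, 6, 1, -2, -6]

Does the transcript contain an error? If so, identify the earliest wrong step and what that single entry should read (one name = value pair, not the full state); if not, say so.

step 1: push 9: top = 9 -> same as recorded
step 2: push 0: top = 0 -> confirmed correct
step 3: push -2: top = -2 -> consistent with the transcript
step 4: 0 * -2 = 0 -> same as recorded
step 5: push -2: top = -2 -> in agreement
step 6: push 0: top = 0 -> verified
step 7: -2 + 0 = -2 -> first mismatch against the transcript
The earliest wrong entry is at step 7: it should read top = -2.

step 7, top = -2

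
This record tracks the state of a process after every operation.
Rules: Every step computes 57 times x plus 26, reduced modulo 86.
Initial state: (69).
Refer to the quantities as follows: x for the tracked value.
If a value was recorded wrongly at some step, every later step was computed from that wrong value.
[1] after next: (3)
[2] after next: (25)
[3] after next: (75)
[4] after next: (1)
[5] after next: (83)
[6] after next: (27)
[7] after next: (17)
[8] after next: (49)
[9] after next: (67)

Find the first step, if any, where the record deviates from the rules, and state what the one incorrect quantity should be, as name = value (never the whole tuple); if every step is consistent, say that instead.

Recomputing the run from the initial state:
step 1: x = 3
step 2: x = 25
step 3: x = 75
step 4: x = 1
step 5: x = 83
step 6: x = 27
step 7: x = 17
step 8: x = 49
step 9: x = 67
This matches the record at every step.

no error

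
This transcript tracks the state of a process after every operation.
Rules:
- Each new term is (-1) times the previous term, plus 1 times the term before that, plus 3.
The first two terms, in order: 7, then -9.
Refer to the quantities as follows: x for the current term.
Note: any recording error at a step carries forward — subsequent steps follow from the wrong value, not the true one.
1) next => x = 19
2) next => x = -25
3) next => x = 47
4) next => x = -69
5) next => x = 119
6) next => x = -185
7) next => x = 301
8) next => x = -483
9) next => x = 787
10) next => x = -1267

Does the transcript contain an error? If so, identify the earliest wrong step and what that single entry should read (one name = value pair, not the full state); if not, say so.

step 1: x = -1*(-9) + (1)*(7) + (3) = 19 -> verified
step 2: x = -1*(19) + (1)*(-9) + (3) = -25 -> no discrepancy
step 3: x = -1*(-25) + (1)*(19) + (3) = 47 -> verified
step 4: x = -1*(47) + (1)*(-25) + (3) = -69 -> no discrepancy
step 5: x = -1*(-69) + (1)*(47) + (3) = 119 -> verified
step 6: x = -1*(119) + (1)*(-69) + (3) = -185 -> checks out
step 7: x = -1*(-185) + (1)*(119) + (3) = 307 -> the transcript disagrees here
The audit stops at step 7: the recorded entry is wrong and should be x = 307.

step 7, x = 307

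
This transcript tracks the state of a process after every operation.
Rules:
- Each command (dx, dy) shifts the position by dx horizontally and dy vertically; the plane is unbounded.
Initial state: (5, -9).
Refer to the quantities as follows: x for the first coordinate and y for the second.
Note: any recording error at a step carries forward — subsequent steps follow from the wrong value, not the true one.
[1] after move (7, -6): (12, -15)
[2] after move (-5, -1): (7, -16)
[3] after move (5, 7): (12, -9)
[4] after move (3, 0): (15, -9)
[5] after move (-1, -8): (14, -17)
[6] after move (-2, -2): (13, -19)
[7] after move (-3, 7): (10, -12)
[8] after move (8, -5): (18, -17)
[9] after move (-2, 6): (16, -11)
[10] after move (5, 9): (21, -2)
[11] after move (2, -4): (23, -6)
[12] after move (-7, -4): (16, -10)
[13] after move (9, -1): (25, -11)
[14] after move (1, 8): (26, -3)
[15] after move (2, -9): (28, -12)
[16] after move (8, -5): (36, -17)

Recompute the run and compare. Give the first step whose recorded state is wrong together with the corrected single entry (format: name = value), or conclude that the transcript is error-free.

step 6, x = 12

step 1: x = 5 + (7) = 12, y = -9 + (-6) = -15 -> no discrepancy
step 2: x = 12 + (-5) = 7, y = -15 + (-1) = -16 -> no discrepancy
step 3: x = 7 + (5) = 12, y = -16 + (7) = -9 -> verified
step 4: x = 12 + (3) = 15, y = -9 + (0) = -9 -> in agreement
step 5: x = 15 + (-1) = 14, y = -9 + (-8) = -17 -> in agreement
step 6: x = 14 + (-2) = 12, y = -17 + (-2) = -19 -> a discrepancy with the transcript
Step 6 is the first one off; corrected, x = 12.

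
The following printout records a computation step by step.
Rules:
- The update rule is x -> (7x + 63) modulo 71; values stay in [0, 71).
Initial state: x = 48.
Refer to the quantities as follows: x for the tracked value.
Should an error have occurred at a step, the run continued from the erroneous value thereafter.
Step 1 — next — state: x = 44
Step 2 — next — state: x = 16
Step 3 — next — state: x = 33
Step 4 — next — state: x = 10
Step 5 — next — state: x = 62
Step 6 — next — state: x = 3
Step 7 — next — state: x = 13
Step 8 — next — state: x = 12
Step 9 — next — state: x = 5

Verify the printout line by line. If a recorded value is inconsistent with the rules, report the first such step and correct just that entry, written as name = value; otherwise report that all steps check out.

step 6, x = 0

Recomputing the run from the initial state:
step 1: x = 44
step 2: x = 16
step 3: x = 33
step 4: x = 10
step 5: x = 62
step 6: x = 0
step 7: x = 63
step 8: x = 7
step 9: x = 41
The first disagreement with the printout is at step 6, where the value should be x = 0.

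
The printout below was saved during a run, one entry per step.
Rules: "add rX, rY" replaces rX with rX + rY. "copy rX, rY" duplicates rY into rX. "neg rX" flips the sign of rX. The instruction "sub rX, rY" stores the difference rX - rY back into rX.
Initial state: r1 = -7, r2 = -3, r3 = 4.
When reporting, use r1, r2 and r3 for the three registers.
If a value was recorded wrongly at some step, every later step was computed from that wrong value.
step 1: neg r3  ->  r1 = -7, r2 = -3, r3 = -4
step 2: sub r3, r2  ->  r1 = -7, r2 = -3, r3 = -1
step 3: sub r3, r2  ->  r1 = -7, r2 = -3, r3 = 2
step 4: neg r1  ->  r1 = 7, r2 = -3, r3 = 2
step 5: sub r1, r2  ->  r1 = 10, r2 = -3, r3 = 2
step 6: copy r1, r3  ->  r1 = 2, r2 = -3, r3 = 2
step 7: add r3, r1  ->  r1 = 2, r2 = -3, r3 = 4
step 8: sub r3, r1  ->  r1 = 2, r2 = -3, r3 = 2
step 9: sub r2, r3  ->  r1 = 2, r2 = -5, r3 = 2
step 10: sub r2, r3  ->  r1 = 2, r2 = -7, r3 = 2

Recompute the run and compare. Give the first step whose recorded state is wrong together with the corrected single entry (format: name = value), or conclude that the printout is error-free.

no error

1. r3 = -(4) = -4 (agrees with the printout)
2. r3 = -4 - -3 = -1 (agrees with the printout)
3. r3 = -1 - -3 = 2 (consistent with the printout)
4. r1 = -(-7) = 7 (matches)
5. r1 = 7 - -3 = 10 (consistent with the printout)
6. r1 = 2 (agrees with the printout)
7. r3 = 2 + 2 = 4 (checks out)
8. r3 = 4 - 2 = 2 (in agreement)
9. r2 = -3 - 2 = -5 (matches)
10. r2 = -5 - 2 = -7 (verified)
No step deviates from the rules.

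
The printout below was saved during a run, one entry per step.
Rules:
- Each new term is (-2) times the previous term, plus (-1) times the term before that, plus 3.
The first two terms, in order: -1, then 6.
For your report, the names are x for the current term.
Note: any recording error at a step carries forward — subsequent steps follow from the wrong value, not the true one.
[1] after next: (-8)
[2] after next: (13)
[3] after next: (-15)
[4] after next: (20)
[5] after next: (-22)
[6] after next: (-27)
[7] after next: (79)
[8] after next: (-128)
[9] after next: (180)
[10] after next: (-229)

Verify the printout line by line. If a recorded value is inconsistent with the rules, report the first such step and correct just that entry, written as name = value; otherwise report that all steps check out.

step 6, x = 27

Recomputing the run from the initial state:
step 1: x = -8
step 2: x = 13
step 3: x = -15
step 4: x = 20
step 5: x = -22
step 6: x = 27
step 7: x = -29
step 8: x = 34
step 9: x = -36
step 10: x = 41
The first disagreement with the printout is at step 6, where the value should be x = 27.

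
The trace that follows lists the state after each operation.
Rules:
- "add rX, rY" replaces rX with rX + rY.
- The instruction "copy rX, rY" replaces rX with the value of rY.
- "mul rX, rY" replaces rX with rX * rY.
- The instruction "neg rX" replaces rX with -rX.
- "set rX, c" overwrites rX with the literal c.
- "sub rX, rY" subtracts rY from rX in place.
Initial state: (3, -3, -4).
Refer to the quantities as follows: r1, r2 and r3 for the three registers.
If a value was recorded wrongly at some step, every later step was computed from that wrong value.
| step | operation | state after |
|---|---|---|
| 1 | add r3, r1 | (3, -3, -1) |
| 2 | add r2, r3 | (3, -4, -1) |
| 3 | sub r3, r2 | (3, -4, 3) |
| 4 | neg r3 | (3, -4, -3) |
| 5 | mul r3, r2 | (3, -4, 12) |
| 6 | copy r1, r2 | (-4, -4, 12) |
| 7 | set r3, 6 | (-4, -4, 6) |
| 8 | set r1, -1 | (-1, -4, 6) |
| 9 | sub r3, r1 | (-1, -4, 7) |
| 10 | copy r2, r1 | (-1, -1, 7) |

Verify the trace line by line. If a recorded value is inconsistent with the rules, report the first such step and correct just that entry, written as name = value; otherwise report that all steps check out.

no error

step 1: r3 = -4 + 3 = -1 -> confirmed correct
step 2: r2 = -3 + -1 = -4 -> confirmed correct
step 3: r3 = -1 - -4 = 3 -> consistent with the trace
step 4: r3 = -(3) = -3 -> in agreement
step 5: r3 = -3 * -4 = 12 -> same as recorded
step 6: r1 = -4 -> no discrepancy
step 7: r3 = 6 -> verified
step 8: r1 = -1 -> verified
step 9: r3 = 6 - -1 = 7 -> no discrepancy
step 10: r2 = -1 -> exactly as logged
The whole run recomputes cleanly — no discrepancies.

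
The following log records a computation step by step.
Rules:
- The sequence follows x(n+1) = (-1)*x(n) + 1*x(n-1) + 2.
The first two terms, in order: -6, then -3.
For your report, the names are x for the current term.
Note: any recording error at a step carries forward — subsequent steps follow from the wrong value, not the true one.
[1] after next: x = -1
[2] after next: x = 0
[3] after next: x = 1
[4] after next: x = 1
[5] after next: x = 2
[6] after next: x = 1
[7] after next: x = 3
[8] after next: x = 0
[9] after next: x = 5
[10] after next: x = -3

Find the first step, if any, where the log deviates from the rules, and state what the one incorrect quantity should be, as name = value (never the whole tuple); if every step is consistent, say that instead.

Recomputing the run from the initial state:
step 1: x = -1
step 2: x = 0
step 3: x = 1
step 4: x = 1
step 5: x = 2
step 6: x = 1
step 7: x = 3
step 8: x = 0
step 9: x = 5
step 10: x = -3
This matches the log at every step.

no error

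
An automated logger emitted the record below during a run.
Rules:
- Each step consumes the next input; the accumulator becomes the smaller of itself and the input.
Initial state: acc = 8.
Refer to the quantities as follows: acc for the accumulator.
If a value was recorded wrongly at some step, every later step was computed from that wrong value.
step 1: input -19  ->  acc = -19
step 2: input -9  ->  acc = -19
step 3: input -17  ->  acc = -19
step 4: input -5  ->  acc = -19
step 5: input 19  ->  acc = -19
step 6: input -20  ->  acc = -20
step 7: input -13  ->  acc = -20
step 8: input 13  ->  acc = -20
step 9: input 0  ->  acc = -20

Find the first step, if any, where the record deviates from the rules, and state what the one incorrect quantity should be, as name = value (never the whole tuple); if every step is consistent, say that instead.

no error

Step 1: acc = min(8, -19) = -19 — agrees with the record.
Step 2: acc = min(-19, -9) = -19 — no discrepancy.
Step 3: acc = min(-19, -17) = -19 — agrees with the record.
Step 4: acc = min(-19, -5) = -19 — exactly as logged.
Step 5: acc = min(-19, 19) = -19 — in agreement.
Step 6: acc = min(-19, -20) = -20 — exactly as logged.
Step 7: acc = min(-20, -13) = -20 — no discrepancy.
Step 8: acc = min(-20, 13) = -20 — consistent with the record.
Step 9: acc = min(-20, 0) = -20 — checks out.
All entries verified; no error found.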